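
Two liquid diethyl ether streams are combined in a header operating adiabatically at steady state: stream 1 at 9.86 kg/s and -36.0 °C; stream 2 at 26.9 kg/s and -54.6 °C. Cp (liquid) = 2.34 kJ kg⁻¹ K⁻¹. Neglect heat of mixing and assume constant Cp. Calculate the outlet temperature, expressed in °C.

T_out = -49.6 °C

Energy balance with Q = 0: Σ ṁᵢCp,ᵢ(T_out − Tᵢ) = 0
T_out = Σ ṁᵢCp,ᵢTᵢ / Σ ṁᵢCp,ᵢ
      = -4267.5 / 86.018 = -49.611 °C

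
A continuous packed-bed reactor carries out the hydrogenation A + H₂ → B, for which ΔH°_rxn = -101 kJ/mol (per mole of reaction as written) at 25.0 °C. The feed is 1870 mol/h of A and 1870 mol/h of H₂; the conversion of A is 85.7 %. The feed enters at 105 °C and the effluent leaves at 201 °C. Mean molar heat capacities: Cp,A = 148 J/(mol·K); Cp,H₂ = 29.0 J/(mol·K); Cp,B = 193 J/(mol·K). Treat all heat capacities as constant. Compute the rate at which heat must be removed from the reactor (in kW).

Q_out = 34.9 kW

Extent of reaction ξ = 0.857 × 1870 = 1602.6 mol/h
Reaction term: ξ·ΔH°_rxn = 1602.6 × -101 = -161860 kJ/h
Sensible, feed 105→25 °C: -26479 kJ/h
Outlet flows (mol/h): A 267.41, H₂ 267.41, B 1602.6
Sensible, products 25→201 °C: 62767 kJ/h
Q = ΔH = -125570 kJ/h = -34.882 kW
Heat removed = 34.882 kW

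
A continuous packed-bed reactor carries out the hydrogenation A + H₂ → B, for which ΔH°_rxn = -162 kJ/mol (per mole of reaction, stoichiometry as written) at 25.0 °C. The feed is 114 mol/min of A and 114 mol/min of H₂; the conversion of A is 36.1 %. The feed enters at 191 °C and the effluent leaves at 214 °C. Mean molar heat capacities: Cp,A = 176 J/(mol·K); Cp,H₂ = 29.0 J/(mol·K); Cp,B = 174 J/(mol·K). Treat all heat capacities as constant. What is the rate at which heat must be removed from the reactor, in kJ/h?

Q_out = 382000 kJ/h

Extent of reaction ξ = 0.361 × 114 = 41.154 mol/min
Reaction term: ξ·ΔH°_rxn = 41.154 × -162 = -6666.9 kJ/min
Sensible, feed 191→25 °C: -3879.4 kJ/min
Outlet flows (mol/min): A 72.846, H₂ 72.846, B 41.154
Sensible, products 25→214 °C: 4175.8 kJ/min
Q = ΔH = -6370.6 kJ/min = -106.18 kW
Heat removed = 382230 kJ/h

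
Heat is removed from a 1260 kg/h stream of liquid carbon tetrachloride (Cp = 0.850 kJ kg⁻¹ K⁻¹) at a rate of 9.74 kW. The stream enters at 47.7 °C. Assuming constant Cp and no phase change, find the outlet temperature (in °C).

Q = 9.74 kW = 35064 kJ/h
ΔT = Q/(ṁ·Cp) = 35064/(1260×0.850) = 32.739 K
T_out = 47.7 − 32.739 = 14.961 °C

T_out = 15.0 °C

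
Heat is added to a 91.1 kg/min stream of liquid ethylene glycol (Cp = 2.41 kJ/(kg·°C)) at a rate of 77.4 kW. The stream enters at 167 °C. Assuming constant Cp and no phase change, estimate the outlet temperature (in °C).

Q = 77.4 kW = 4644 kJ/min
ΔT = Q/(ṁ·Cp) = 4644/(91.1×2.41) = 21.152 K
T_out = 167 + 21.152 = 188.15 °C

T_out = 188 °C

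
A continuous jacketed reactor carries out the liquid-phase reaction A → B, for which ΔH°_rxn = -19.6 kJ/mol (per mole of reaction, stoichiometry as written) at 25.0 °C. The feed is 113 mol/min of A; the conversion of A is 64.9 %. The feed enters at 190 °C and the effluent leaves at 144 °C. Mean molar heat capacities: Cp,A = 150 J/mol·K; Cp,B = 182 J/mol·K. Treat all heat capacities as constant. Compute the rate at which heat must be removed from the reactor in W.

Extent of reaction ξ = 0.649 × 113 = 73.337 mol/min
Reaction term: ξ·ΔH°_rxn = 73.337 × -19.6 = -1437.4 kJ/min
Sensible, feed 190→25 °C: -2796.8 kJ/min
Outlet flows (mol/min): A 39.663, B 73.337
Sensible, products 25→144 °C: 2296.3 kJ/min
Q = ΔH = -1937.8 kJ/min = -32.297 kW
Heat removed = 32297 W

Q_out = 32300 W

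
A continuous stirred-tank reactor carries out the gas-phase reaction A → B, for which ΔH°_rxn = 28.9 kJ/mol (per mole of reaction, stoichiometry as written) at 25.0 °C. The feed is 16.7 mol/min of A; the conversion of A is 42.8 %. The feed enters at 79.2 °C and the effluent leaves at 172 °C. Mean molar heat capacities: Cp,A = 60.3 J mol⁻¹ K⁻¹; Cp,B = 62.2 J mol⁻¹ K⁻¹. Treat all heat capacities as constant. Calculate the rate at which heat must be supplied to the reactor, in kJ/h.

Q_in = 18100 kJ/h

Extent of reaction ξ = 0.428 × 16.7 = 7.1476 mol/min
Reaction term: ξ·ΔH°_rxn = 7.1476 × 28.9 = 206.57 kJ/min
Sensible, feed 79.2→25 °C: -54.58 kJ/min
Outlet flows (mol/min): A 9.5524, B 7.1476
Sensible, products 25→172 °C: 150.03 kJ/min
Q = ΔH = 302.01 kJ/min = 5.0335 kW
Heat supplied = 18121 kJ/h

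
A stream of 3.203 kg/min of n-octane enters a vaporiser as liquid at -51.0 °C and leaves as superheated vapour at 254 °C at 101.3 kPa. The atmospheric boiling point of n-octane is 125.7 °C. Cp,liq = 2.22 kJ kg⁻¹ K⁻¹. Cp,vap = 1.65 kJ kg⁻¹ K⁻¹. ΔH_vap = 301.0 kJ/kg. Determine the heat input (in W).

liquid -51.0→125.7 °C: 392.27 kJ/kg
vaporisation at 125.7 °C: 301 kJ/kg
vapour 125.7→254 °C: 211.69 kJ/kg
Δh = 392.27 + 301 + 211.69 = 904.97 kJ/kg
Q = ṁ·Δh = 3.203 kg/min × 904.97 kJ/kg = 2898.6 kJ/min
|Q| = 48.31 kW = 48310 W

Q = 48300 W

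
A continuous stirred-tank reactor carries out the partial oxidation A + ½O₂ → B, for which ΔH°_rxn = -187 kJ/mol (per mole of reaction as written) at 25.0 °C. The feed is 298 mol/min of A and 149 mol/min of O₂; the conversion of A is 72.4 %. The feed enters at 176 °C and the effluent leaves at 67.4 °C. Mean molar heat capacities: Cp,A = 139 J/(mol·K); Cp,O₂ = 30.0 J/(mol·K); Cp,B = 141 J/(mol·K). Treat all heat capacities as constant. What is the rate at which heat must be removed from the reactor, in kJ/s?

Extent of reaction ξ = 0.724 × 298 = 215.75 mol/min
Reaction term: ξ·ΔH°_rxn = 215.75 × -187 = -40346 kJ/min
Sensible, feed 176→25 °C: -6929.7 kJ/min
Outlet flows (mol/min): A 82.248, O₂ 41.124, B 215.75
Sensible, products 25→67.4 °C: 1826.9 kJ/min
Q = ΔH = -45448 kJ/min = -757.47 kW
Heat removed = 757.47 kJ/s

Q_out = 757 kJ/s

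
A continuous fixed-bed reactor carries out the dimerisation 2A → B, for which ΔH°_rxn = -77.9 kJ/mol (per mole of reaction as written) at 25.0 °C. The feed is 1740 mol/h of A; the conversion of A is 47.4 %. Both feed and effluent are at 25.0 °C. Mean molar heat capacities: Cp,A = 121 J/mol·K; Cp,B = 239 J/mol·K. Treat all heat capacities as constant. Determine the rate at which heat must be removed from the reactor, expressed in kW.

Q_out = 8.92 kW

Extent of reaction ξ = 0.474 × 1740 / 2 = 412.38 mol/h
Reaction term: ξ·ΔH°_rxn = 412.38 × -77.9 = -32124 kJ/h
Q = ΔH = -32124 kJ/h = -8.9234 kW
Heat removed = 8.9234 kW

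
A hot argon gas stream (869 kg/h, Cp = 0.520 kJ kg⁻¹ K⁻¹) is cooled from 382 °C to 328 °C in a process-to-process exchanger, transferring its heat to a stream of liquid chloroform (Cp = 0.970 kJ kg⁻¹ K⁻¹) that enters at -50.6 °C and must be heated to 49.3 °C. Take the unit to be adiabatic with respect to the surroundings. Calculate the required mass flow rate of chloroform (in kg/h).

ṁ_c = 252 kg/h

Heat released by hot stream: Q = 869 × 0.520 × (382 − 328) = 24402 kJ/h
Energy balance on cold side (adiabatic exchanger): Q = ṁ_c·Cp_c·(T_c,out − T_c,in)
ṁ_c = 24402 / [0.970 × (49.3 − -50.6)] = 251.81 kg/h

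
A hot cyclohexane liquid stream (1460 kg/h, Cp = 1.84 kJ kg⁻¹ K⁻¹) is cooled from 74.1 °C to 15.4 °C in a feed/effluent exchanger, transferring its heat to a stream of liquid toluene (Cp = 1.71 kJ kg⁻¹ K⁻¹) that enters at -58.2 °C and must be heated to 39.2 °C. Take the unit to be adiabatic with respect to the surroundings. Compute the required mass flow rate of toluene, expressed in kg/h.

Heat released by hot stream: Q = 1460 × 1.84 × (74.1 − 15.4) = 157690 kJ/h
Energy balance on cold side (adiabatic exchanger): Q = ṁ_c·Cp_c·(T_c,out − T_c,in)
ṁ_c = 157690 / [1.71 × (39.2 − -58.2)] = 946.79 kg/h

ṁ_c = 947 kg/h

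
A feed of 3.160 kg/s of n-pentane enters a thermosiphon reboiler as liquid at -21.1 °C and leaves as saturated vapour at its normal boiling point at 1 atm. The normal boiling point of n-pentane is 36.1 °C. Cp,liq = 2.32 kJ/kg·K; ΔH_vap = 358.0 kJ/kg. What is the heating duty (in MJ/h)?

liquid -21.1→36.1 °C: 132.7 kJ/kg
vaporisation at 36.1 °C: 358 kJ/kg
Δh = 132.7 + 358 = 490.7 kJ/kg
Q = ṁ·Δh = 3.160 kg/s × 490.7 kJ/kg = 1550.6 kJ/s
|Q| = 1550.6 kW = 5582.2 MJ/h

Q = 5580 MJ/h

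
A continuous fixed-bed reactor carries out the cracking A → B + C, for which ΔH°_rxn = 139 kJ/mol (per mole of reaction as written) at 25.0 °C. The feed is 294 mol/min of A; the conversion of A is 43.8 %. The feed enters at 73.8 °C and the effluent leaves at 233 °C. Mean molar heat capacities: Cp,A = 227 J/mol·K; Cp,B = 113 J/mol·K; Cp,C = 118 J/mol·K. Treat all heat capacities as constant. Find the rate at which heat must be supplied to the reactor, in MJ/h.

Extent of reaction ξ = 0.438 × 294 = 128.77 mol/min
Reaction term: ξ·ΔH°_rxn = 128.77 × 139 = 17899 kJ/min
Sensible, feed 73.8→25 °C: -3256.8 kJ/min
Outlet flows (mol/min): A 165.23, B 128.77, C 128.77
Sensible, products 25→233 °C: 13989 kJ/min
Q = ΔH = 28631 kJ/min = 477.19 kW
Heat supplied = 1717.9 MJ/h

Q_in = 1720 MJ/h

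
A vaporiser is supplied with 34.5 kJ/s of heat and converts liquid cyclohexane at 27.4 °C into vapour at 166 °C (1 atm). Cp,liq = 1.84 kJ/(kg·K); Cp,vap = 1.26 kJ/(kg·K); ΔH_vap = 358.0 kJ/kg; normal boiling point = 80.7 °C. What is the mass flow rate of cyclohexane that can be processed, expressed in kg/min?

Δh = 1.84×(80.7−27.4) + 358.0 + 1.26×(166−80.7) = 563.55 kJ/kg
Q = 34.5 kJ/s = 34.5 kJ/s = 2070 kJ/min
ṁ = Q/Δh = 2070 / 563.55 = 3.6731 kg/min

ṁ = 3.67 kg/min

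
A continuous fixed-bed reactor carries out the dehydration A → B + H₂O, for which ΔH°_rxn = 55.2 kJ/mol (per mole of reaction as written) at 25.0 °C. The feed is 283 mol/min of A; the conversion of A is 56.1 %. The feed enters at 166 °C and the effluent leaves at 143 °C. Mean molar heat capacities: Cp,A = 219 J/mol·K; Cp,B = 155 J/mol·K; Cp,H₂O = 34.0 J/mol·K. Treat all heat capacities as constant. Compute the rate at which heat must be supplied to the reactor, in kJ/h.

Extent of reaction ξ = 0.561 × 283 = 158.76 mol/min
Reaction term: ξ·ΔH°_rxn = 158.76 × 55.2 = 8763.7 kJ/min
Sensible, feed 166→25 °C: -8738.8 kJ/min
Outlet flows (mol/min): A 124.24, B 158.76, H₂O 158.76
Sensible, products 25→143 °C: 6751.3 kJ/min
Q = ΔH = 6776.2 kJ/min = 112.94 kW
Heat supplied = 406570 kJ/h

Q_in = 407000 kJ/h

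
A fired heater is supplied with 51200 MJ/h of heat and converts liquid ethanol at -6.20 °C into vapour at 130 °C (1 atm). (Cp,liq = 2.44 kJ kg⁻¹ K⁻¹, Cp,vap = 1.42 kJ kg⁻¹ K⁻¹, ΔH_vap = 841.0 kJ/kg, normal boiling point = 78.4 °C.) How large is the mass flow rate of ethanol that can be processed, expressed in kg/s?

ṁ = 12.7 kg/s

Δh = 2.44×(78.4−-6.20) + 841.0 + 1.42×(130−78.4) = 1120.7 kJ/kg
Q = 51200 MJ/h = 14222 kJ/s = 14222 kJ/s
ṁ = Q/Δh = 14222 / 1120.7 = 12.691 kg/s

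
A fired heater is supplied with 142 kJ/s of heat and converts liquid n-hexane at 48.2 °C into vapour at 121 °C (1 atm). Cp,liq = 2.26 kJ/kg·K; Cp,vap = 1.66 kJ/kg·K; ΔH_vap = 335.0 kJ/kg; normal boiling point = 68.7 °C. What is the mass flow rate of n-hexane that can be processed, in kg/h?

ṁ = 1090 kg/h

Δh = 2.26×(68.7−48.2) + 335.0 + 1.66×(121−68.7) = 468.15 kJ/kg
Q = 142 kJ/s = 142 kJ/s = 511200 kJ/h
ṁ = Q/Δh = 511200 / 468.15 = 1092 kg/h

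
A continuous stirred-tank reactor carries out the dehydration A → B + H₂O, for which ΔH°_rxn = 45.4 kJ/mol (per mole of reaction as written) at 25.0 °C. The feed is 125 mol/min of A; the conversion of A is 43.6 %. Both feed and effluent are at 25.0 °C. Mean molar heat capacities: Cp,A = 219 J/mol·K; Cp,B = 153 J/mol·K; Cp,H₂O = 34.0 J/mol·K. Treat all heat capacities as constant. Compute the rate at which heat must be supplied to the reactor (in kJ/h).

Q_in = 148000 kJ/h

Extent of reaction ξ = 0.436 × 125 = 54.5 mol/min
Reaction term: ξ·ΔH°_rxn = 54.5 × 45.4 = 2474.3 kJ/min
Q = ΔH = 2474.3 kJ/min = 41.238 kW
Heat supplied = 148460 kJ/h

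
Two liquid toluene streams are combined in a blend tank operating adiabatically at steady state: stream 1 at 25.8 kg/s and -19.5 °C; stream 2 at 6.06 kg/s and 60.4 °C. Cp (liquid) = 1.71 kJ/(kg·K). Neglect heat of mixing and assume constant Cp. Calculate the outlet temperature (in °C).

T_out = -4.30 °C

Energy balance with Q = 0: Σ ṁᵢCp,ᵢ(T_out − Tᵢ) = 0
Σ ṁᵢCp,ᵢTᵢ = 25.8×1.71×-19.5 + 6.06×1.71×60.4 = -234.4
Σ ṁᵢCp,ᵢ = 25.8×1.71 + 6.06×1.71 = 54.481
T_out = -234.4 / 54.481 = -4.3024 °C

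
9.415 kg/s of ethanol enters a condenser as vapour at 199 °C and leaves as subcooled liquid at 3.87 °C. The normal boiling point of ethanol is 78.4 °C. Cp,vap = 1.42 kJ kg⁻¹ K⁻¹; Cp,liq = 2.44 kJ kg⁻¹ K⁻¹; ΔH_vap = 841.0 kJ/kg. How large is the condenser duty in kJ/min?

vapour 199→78.4 °C: -171.25 kJ/kg
condensation at 78.4 °C: -841 kJ/kg
liquid 78.4→3.87 °C: -181.85 kJ/kg
Δh = -171.25 + -841 + -181.85 = -1194.1 kJ/kg
Q = ṁ·Δh = 9.415 kg/s × -1194.1 kJ/kg = -11243 kJ/s
|Q| = 11243 kW = 674550 kJ/min

Q_c = 675000 kJ/min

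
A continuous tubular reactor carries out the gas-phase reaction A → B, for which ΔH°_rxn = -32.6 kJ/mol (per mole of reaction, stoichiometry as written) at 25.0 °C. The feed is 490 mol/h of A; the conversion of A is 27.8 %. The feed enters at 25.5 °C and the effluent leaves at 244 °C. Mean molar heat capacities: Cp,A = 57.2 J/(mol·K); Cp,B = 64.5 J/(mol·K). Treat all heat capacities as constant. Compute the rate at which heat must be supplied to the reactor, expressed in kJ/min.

Extent of reaction ξ = 0.278 × 490 = 136.22 mol/h
Reaction term: ξ·ΔH°_rxn = 136.22 × -32.6 = -4440.8 kJ/h
Sensible, feed 25.5→25 °C: -14.014 kJ/h
Outlet flows (mol/h): A 353.78, B 136.22
Sensible, products 25→244 °C: 6355.9 kJ/h
Q = ΔH = 1901.1 kJ/h = 0.52809 kW
Heat supplied = 31.685 kJ/min

Q_in = 31.7 kJ/min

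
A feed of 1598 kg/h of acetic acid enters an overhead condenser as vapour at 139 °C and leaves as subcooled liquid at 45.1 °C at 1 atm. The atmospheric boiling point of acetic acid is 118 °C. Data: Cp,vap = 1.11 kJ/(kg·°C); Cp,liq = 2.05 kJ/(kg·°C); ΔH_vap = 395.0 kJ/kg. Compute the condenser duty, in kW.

vapour 139→118 °C: -23.31 kJ/kg
condensation at 118 °C: -395 kJ/kg
liquid 118→45.1 °C: -149.44 kJ/kg
Δh = -23.31 + -395 + -149.44 = -567.75 kJ/kg
Q = ṁ·Δh = 1598 kg/h × -567.75 kJ/kg = -907270 kJ/h
|Q| = 252.02 kW

Q_c = 252 kW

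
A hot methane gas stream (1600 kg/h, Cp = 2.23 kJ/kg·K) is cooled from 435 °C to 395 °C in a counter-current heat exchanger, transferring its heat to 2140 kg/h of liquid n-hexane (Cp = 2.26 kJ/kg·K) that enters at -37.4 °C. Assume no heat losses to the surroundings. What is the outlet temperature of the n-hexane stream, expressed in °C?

T_c,out = -7.89 °C

Heat released by hot stream: Q = 1600 × 2.23 × (435 − 395) = 142720 kJ/h
Energy balance on cold side (adiabatic exchanger): Q = ṁ_c·Cp_c·(T_c,out − T_c,in)
T_c,out = -37.4 + 142720/(2140 × 2.26) = -7.8904 °C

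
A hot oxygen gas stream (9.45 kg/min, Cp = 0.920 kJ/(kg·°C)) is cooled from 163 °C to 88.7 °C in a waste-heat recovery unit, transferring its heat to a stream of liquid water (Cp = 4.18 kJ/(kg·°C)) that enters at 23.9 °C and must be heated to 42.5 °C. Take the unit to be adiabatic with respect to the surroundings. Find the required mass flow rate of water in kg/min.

ṁ_c = 8.31 kg/min

Heat released by hot stream: Q = 9.45 × 0.920 × (163 − 88.7) = 645.96 kJ/min
Energy balance on cold side (adiabatic exchanger): Q = ṁ_c·Cp_c·(T_c,out − T_c,in)
ṁ_c = 645.96 / [4.18 × (42.5 − 23.9)] = 8.3084 kg/min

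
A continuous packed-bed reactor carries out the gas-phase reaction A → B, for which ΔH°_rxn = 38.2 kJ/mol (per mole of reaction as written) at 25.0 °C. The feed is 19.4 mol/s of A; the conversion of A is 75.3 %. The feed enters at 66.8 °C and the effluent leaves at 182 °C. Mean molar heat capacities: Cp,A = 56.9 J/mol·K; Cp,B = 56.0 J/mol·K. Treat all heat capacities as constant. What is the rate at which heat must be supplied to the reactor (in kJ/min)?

Extent of reaction ξ = 0.753 × 19.4 = 14.608 mol/s
Reaction term: ξ·ΔH°_rxn = 14.608 × 38.2 = 558.03 kJ/s
Sensible, feed 66.8→25 °C: -46.141 kJ/s
Outlet flows (mol/s): A 4.7918, B 14.608
Sensible, products 25→182 °C: 171.24 kJ/s
Q = ΔH = 683.13 kJ/s = 683.13 kW
Heat supplied = 40988 kJ/min

Q_in = 41000 kJ/min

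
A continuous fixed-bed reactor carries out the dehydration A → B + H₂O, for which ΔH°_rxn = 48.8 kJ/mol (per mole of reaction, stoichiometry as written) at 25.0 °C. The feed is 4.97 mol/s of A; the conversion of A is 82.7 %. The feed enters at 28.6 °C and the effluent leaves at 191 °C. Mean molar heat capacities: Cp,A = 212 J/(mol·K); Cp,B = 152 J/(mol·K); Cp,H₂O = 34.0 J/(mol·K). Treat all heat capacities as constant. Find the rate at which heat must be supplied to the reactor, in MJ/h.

Q_in = 1270 MJ/h

Extent of reaction ξ = 0.827 × 4.97 = 4.1102 mol/s
Reaction term: ξ·ΔH°_rxn = 4.1102 × 48.8 = 200.58 kJ/s
Sensible, feed 28.6→25 °C: -3.7931 kJ/s
Outlet flows (mol/s): A 0.85981, B 4.1102, H₂O 4.1102
Sensible, products 25→191 °C: 157.16 kJ/s
Q = ΔH = 353.95 kJ/s = 353.95 kW
Heat supplied = 1274.2 MJ/h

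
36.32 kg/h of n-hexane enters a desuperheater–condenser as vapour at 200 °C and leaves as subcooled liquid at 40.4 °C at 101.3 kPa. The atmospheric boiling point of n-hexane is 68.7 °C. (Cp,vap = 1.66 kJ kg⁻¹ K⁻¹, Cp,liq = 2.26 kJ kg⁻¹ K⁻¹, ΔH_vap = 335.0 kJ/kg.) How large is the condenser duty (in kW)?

Q_c = 6.22 kW

vapour 200→68.7 °C: -217.96 kJ/kg
condensation at 68.7 °C: -335 kJ/kg
liquid 68.7→40.4 °C: -63.958 kJ/kg
Δh = -217.96 + -335 + -63.958 = -616.92 kJ/kg
Q = ṁ·Δh = 36.32 kg/h × -616.92 kJ/kg = -22406 kJ/h
|Q| = 6.224 kW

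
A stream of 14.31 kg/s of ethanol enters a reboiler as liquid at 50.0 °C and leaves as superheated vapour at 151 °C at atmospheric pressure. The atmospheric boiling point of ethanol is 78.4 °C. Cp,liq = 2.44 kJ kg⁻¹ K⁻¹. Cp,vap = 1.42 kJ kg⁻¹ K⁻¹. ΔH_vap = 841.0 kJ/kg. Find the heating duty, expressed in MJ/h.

liquid 50.0→78.4 °C: 69.296 kJ/kg
vaporisation at 78.4 °C: 841 kJ/kg
vapour 78.4→151 °C: 103.09 kJ/kg
Δh = 69.296 + 841 + 103.09 = 1013.4 kJ/kg
Q = ṁ·Δh = 14.31 kg/s × 1013.4 kJ/kg = 14502 kJ/s
|Q| = 14502 kW = 52206 MJ/h

Q = 52200 MJ/h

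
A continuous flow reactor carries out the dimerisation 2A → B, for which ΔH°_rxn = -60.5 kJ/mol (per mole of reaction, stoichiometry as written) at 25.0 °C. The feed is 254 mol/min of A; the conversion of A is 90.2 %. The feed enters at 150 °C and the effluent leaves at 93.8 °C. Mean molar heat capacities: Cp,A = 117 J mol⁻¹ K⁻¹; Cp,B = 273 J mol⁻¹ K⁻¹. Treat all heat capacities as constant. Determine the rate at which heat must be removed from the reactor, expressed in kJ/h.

Q_out = 498000 kJ/h

Extent of reaction ξ = 0.902 × 254 / 2 = 114.55 mol/min
Reaction term: ξ·ΔH°_rxn = 114.55 × -60.5 = -6930.5 kJ/min
Sensible, feed 150→25 °C: -3714.8 kJ/min
Outlet flows (mol/min): A 24.892, B 114.55
Sensible, products 25→93.8 °C: 2352 kJ/min
Q = ΔH = -8293.3 kJ/min = -138.22 kW
Heat removed = 497600 kJ/h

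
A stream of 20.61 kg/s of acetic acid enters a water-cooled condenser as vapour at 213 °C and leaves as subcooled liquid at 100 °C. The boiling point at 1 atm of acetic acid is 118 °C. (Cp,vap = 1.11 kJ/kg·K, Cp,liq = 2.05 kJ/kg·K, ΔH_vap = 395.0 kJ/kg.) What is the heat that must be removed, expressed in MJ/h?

vapour 213→118 °C: -105.45 kJ/kg
condensation at 118 °C: -395 kJ/kg
liquid 118→100 °C: -36.9 kJ/kg
Δh = -105.45 + -395 + -36.9 = -537.35 kJ/kg
Q = ṁ·Δh = 20.61 kg/s × -537.35 kJ/kg = -11075 kJ/s
|Q| = 11075 kW = 39869 MJ/h

Q_c = 39900 MJ/h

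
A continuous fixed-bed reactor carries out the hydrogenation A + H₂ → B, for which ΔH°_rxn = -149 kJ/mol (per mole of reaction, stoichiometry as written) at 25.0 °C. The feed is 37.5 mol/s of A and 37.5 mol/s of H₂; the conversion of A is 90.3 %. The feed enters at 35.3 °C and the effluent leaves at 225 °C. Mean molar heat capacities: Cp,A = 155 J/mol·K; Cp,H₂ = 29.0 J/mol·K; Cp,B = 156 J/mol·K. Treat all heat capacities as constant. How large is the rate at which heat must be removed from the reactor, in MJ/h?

Q_out = 14100 MJ/h

Extent of reaction ξ = 0.903 × 37.5 = 33.863 mol/s
Reaction term: ξ·ΔH°_rxn = 33.863 × -149 = -5045.5 kJ/s
Sensible, feed 35.3→25 °C: -71.07 kJ/s
Outlet flows (mol/s): A 3.6375, H₂ 3.6375, B 33.863
Sensible, products 25→225 °C: 1190.4 kJ/s
Q = ΔH = -3926.2 kJ/s = -3926.2 kW
Heat removed = 14134 MJ/h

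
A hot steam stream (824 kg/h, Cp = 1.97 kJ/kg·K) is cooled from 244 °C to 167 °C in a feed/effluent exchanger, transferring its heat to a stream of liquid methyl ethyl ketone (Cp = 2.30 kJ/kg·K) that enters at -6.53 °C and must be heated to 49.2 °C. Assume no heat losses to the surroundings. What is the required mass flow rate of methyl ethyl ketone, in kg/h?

ṁ_c = 975 kg/h

Heat released by hot stream: Q = 824 × 1.97 × (244 − 167) = 124990 kJ/h
Energy balance on cold side (adiabatic exchanger): Q = ṁ_c·Cp_c·(T_c,out − T_c,in)
ṁ_c = 124990 / [2.30 × (49.2 − -6.53)] = 975.14 kg/h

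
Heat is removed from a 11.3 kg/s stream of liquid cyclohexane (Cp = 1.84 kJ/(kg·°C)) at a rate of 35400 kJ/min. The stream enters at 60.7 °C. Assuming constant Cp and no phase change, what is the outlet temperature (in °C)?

T_out = 32.3 °C

Q = 35400 kJ/min = 590 kJ/s
ΔT = Q/(ṁ·Cp) = 590/(11.3×1.84) = 28.376 K
T_out = 60.7 − 28.376 = 32.324 °C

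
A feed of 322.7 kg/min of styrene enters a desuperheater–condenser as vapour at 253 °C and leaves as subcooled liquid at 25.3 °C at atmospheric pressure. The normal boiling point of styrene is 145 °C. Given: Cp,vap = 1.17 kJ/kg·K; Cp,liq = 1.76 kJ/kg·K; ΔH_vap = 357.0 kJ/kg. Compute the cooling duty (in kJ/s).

Q_c = 3730 kJ/s

vapour 253→145 °C: -126.36 kJ/kg
condensation at 145 °C: -357 kJ/kg
liquid 145→25.3 °C: -210.67 kJ/kg
Δh = -126.36 + -357 + -210.67 = -694.03 kJ/kg
Q = ṁ·Δh = 322.7 kg/min × -694.03 kJ/kg = -223960 kJ/min
|Q| = 3732.7 kW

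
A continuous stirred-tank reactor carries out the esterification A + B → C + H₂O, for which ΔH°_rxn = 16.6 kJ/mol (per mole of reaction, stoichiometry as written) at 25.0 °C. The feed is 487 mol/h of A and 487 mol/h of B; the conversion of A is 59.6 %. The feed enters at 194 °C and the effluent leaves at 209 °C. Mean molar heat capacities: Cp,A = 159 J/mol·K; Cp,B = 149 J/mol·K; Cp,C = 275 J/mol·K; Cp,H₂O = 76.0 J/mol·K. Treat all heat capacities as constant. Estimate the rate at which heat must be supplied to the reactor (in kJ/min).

Extent of reaction ξ = 0.596 × 487 = 290.25 mol/h
Reaction term: ξ·ΔH°_rxn = 290.25 × 16.6 = 4818.2 kJ/h
Sensible, feed 194→25 °C: -25349 kJ/h
Outlet flows (mol/h): A 196.75, B 196.75, C 290.25, H₂O 290.25
Sensible, products 25→209 °C: 29896 kJ/h
Q = ΔH = 9364.6 kJ/h = 2.6013 kW
Heat supplied = 156.08 kJ/min

Q_in = 156 kJ/min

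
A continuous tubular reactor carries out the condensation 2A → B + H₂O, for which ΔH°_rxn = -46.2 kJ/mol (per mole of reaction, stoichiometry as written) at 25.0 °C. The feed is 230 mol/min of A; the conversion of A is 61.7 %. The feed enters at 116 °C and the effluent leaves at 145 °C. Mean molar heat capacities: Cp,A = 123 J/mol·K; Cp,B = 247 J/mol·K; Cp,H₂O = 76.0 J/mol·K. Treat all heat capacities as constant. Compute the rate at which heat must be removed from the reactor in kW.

Extent of reaction ξ = 0.617 × 230 / 2 = 70.955 mol/min
Reaction term: ξ·ΔH°_rxn = 70.955 × -46.2 = -3278.1 kJ/min
Sensible, feed 116→25 °C: -2574.4 kJ/min
Outlet flows (mol/min): A 88.09, B 70.955, H₂O 70.955
Sensible, products 25→145 °C: 4050.4 kJ/min
Q = ΔH = -1802.1 kJ/min = -30.035 kW
Heat removed = 30.035 kW

Q_out = 30.0 kW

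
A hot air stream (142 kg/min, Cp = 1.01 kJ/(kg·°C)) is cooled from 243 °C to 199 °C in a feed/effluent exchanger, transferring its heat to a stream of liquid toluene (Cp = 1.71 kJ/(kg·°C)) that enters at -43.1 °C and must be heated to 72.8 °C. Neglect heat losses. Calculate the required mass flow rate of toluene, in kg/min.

Heat released by hot stream: Q = 142 × 1.01 × (243 − 199) = 6310.5 kJ/min
Energy balance on cold side (adiabatic exchanger): Q = ṁ_c·Cp_c·(T_c,out − T_c,in)
ṁ_c = 6310.5 / [1.71 × (72.8 − -43.1)] = 31.841 kg/min

ṁ_c = 31.8 kg/min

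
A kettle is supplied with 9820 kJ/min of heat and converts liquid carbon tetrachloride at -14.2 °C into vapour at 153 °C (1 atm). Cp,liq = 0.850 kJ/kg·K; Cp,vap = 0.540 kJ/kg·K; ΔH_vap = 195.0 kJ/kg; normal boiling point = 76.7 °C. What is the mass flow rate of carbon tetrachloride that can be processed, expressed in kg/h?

ṁ = 1880 kg/h

Δh = 0.850×(76.7−-14.2) + 195.0 + 0.540×(153−76.7) = 313.47 kJ/kg
Q = 9820 kJ/min = 163.67 kJ/s = 589200 kJ/h
ṁ = Q/Δh = 589200 / 313.47 = 1879.6 kg/h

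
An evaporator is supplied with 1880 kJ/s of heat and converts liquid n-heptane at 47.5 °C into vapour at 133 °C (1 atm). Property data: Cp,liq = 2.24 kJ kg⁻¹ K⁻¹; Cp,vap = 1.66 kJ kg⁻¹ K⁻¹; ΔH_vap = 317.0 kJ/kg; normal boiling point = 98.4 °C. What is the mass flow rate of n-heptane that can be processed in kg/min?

Δh = 2.24×(98.4−47.5) + 317.0 + 1.66×(133−98.4) = 488.45 kJ/kg
Q = 1880 kJ/s = 1880 kJ/s = 112800 kJ/min
ṁ = Q/Δh = 112800 / 488.45 = 230.93 kg/min

ṁ = 231 kg/min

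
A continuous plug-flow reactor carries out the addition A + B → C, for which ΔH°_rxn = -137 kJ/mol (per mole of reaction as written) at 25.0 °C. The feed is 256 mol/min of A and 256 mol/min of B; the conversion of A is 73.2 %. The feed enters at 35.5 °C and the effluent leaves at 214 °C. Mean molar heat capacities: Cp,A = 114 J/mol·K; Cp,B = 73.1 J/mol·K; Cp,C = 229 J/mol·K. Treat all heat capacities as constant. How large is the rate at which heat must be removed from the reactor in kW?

Extent of reaction ξ = 0.732 × 256 = 187.39 mol/min
Reaction term: ξ·ΔH°_rxn = 187.39 × -137 = -25673 kJ/min
Sensible, feed 35.5→25 °C: -502.92 kJ/min
Outlet flows (mol/min): A 68.608, B 68.608, C 187.39
Sensible, products 25→214 °C: 10537 kJ/min
Q = ΔH = -15639 kJ/min = -260.65 kW
Heat removed = 260.65 kW

Q_out = 261 kW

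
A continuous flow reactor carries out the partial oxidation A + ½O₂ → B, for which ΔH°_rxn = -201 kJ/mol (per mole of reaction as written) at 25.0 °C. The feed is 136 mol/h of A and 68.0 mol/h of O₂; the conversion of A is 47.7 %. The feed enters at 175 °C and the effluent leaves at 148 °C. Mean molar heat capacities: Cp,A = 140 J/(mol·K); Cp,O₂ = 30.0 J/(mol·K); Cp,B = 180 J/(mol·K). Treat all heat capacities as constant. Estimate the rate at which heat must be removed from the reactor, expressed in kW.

Q_out = 3.72 kW

Extent of reaction ξ = 0.477 × 136 = 64.872 mol/h
Reaction term: ξ·ΔH°_rxn = 64.872 × -201 = -13039 kJ/h
Sensible, feed 175→25 °C: -3162 kJ/h
Outlet flows (mol/h): A 71.128, O₂ 35.564, B 64.872
Sensible, products 25→148 °C: 2792.3 kJ/h
Q = ΔH = -13409 kJ/h = -3.7247 kW
Heat removed = 3.7247 kW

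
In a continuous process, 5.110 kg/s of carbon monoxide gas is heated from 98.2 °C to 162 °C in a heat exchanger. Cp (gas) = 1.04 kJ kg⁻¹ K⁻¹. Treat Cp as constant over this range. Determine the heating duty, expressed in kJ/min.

Q = 20300 kJ/min

Q = ṁ·Cp·ΔT = 5.110 × 1.04 × (162 − 98.2) = 339.06 kJ/s
Heating duty = 20344 kJ/min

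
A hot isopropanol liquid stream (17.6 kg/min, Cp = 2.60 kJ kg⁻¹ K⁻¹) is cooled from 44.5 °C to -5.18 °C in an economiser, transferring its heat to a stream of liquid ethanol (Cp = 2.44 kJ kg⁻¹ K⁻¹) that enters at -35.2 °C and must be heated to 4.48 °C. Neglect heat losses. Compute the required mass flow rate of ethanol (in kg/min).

Heat released by hot stream: Q = 17.6 × 2.60 × (44.5 − -5.18) = 2273.4 kJ/min
Energy balance on cold side (adiabatic exchanger): Q = ṁ_c·Cp_c·(T_c,out − T_c,in)
ṁ_c = 2273.4 / [2.44 × (4.48 − -35.2)] = 23.48 kg/min

ṁ_c = 23.5 kg/min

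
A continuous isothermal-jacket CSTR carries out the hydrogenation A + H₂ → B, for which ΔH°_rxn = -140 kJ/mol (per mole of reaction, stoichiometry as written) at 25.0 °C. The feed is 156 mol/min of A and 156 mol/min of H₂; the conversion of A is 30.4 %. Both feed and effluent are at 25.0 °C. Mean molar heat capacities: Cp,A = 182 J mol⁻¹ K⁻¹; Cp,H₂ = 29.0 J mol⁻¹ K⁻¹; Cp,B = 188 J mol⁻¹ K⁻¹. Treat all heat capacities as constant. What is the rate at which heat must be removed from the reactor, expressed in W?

Extent of reaction ξ = 0.304 × 156 = 47.424 mol/min
Reaction term: ξ·ΔH°_rxn = 47.424 × -140 = -6639.4 kJ/min
Q = ΔH = -6639.4 kJ/min = -110.66 kW
Heat removed = 110660 W

Q_out = 111000 W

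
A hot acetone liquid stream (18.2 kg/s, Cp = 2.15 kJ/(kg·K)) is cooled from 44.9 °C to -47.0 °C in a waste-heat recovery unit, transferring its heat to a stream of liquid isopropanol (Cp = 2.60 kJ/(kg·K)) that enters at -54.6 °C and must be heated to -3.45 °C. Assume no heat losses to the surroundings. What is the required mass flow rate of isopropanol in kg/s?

Heat released by hot stream: Q = 18.2 × 2.15 × (44.9 − -47.0) = 3596 kJ/s
Energy balance on cold side (adiabatic exchanger): Q = ṁ_c·Cp_c·(T_c,out − T_c,in)
ṁ_c = 3596 / [2.60 × (-3.45 − -54.6)] = 27.04 kg/s

ṁ_c = 27.0 kg/s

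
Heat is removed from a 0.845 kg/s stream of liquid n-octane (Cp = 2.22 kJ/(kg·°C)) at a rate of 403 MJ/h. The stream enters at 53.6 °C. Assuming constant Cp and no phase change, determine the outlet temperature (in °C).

T_out = -6.08 °C

Q = 403 MJ/h = 111.94 kJ/s
ΔT = Q/(ṁ·Cp) = 111.94/(0.845×2.22) = 59.675 K
T_out = 53.6 − 59.675 = -6.0751 °C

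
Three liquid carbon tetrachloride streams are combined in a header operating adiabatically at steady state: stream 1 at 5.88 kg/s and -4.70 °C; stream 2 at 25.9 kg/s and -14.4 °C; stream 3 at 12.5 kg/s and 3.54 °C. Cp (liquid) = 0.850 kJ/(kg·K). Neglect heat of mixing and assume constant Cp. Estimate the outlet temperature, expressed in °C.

Adiabatic, steady state ⇒ Σ ṁᵢCp,ᵢ(T_out − Tᵢ) = 0
Σ ṁᵢCp,ᵢTᵢ = 5.88×0.850×-4.70 + 25.9×0.850×-14.4 + 12.5×0.850×3.54 = -302.89
Σ ṁᵢCp,ᵢ = 5.88×0.850 + 25.9×0.850 + 12.5×0.850 = 37.638
T_out = -302.89 / 37.638 = -8.0476 °C

T_out = -8.05 °C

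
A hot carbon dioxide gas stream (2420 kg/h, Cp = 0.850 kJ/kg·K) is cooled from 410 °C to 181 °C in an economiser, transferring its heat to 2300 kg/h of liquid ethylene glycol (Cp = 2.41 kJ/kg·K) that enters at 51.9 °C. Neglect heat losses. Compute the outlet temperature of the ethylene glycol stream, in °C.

T_c,out = 137 °C

Heat released by hot stream: Q = 2420 × 0.850 × (410 − 181) = 471050 kJ/h
Energy balance on cold side (adiabatic exchanger): Q = ṁ_c·Cp_c·(T_c,out − T_c,in)
T_c,out = 51.9 + 471050/(2300 × 2.41) = 136.88 °C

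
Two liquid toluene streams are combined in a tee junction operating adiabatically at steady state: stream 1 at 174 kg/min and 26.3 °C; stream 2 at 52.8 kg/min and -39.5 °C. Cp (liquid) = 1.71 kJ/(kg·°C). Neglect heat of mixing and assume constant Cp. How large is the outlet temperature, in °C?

T_out = 11.0 °C

Energy balance with Q = 0: Σ ṁᵢCp,ᵢ(T_out − Tᵢ) = 0
T_out = Σ ṁᵢCp,ᵢTᵢ / Σ ṁᵢCp,ᵢ
      = 4258.9 / 387.83 = 10.981 °C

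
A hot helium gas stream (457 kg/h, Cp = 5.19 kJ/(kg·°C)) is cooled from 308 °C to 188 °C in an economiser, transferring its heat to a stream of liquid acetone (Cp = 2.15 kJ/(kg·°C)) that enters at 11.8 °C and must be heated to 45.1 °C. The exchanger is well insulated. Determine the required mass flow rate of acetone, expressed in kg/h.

ṁ_c = 3980 kg/h

Heat released by hot stream: Q = 457 × 5.19 × (308 − 188) = 284620 kJ/h
Energy balance on cold side (adiabatic exchanger): Q = ṁ_c·Cp_c·(T_c,out − T_c,in)
ṁ_c = 284620 / [2.15 × (45.1 − 11.8)] = 3975.4 kg/h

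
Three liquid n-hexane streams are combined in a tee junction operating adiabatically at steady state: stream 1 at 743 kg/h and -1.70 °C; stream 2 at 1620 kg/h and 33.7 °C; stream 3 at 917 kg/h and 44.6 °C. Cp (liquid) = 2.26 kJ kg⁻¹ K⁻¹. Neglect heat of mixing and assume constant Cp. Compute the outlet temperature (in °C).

No heat crosses the boundary, so H_out = H_in.
Σ ṁᵢCp,ᵢTᵢ = 743×2.26×-1.70 + 1620×2.26×33.7 + 917×2.26×44.6 = 212960
Σ ṁᵢCp,ᵢ = 743×2.26 + 1620×2.26 + 917×2.26 = 7412.8
T_out = 212960 / 7412.8 = 28.728 °C

T_out = 28.7 °C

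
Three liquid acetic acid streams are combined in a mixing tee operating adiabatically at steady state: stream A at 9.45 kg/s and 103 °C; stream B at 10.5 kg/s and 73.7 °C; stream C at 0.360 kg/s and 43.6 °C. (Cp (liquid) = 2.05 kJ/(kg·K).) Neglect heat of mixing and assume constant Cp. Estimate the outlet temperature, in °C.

Energy balance with Q = 0: Σ ṁᵢCp,ᵢ(T_out − Tᵢ) = 0
T_out = Σ ṁᵢCp,ᵢTᵢ / Σ ṁᵢCp,ᵢ
      = 3613.9 / 41.635 = 86.799 °C

T_out = 86.8 °C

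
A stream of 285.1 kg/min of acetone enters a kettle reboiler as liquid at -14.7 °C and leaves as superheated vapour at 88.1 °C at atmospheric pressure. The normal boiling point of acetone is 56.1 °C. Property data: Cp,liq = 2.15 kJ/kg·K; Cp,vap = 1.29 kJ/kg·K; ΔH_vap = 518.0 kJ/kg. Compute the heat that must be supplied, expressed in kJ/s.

Q = 3380 kJ/s

liquid -14.7→56.1 °C: 152.22 kJ/kg
vaporisation at 56.1 °C: 518 kJ/kg
vapour 56.1→88.1 °C: 41.28 kJ/kg
Δh = 152.22 + 518 + 41.28 = 711.5 kJ/kg
Q = ṁ·Δh = 285.1 kg/min × 711.5 kJ/kg = 202850 kJ/min
|Q| = 3380.8 kW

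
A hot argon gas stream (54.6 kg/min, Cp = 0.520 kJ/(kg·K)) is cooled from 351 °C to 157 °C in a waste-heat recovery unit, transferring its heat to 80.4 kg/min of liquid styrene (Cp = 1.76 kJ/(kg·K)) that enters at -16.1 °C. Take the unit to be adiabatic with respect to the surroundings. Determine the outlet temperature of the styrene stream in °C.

T_c,out = 22.8 °C

Heat released by hot stream: Q = 54.6 × 0.520 × (351 − 157) = 5508 kJ/min
Energy balance on cold side (adiabatic exchanger): Q = ṁ_c·Cp_c·(T_c,out − T_c,in)
T_c,out = -16.1 + 5508/(80.4 × 1.76) = 22.825 °C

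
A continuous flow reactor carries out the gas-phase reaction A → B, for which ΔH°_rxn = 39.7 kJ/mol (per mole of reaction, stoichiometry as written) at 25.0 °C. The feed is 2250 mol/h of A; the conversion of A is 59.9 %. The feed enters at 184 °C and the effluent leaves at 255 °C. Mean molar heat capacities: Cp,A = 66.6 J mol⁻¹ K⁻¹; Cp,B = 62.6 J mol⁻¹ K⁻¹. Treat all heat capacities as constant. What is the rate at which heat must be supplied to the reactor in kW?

Q_in = 17.5 kW

Extent of reaction ξ = 0.599 × 2250 = 1347.8 mol/h
Reaction term: ξ·ΔH°_rxn = 1347.8 × 39.7 = 53506 kJ/h
Sensible, feed 184→25 °C: -23826 kJ/h
Outlet flows (mol/h): A 902.25, B 1347.8
Sensible, products 25→255 °C: 33226 kJ/h
Q = ΔH = 62905 kJ/h = 17.474 kW
Heat supplied = 17.474 kW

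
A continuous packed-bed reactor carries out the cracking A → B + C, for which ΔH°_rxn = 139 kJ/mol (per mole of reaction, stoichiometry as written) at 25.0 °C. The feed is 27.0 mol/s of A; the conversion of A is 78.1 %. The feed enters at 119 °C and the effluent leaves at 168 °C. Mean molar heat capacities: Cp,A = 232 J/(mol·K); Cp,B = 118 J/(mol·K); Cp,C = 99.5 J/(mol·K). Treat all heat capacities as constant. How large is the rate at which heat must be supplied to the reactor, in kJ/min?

Extent of reaction ξ = 0.781 × 27.0 = 21.087 mol/s
Reaction term: ξ·ΔH°_rxn = 21.087 × 139 = 2931.1 kJ/s
Sensible, feed 119→25 °C: -588.82 kJ/s
Outlet flows (mol/s): A 5.913, B 21.087, C 21.087
Sensible, products 25→168 °C: 852.03 kJ/s
Q = ΔH = 3194.3 kJ/s = 3194.3 kW
Heat supplied = 191660 kJ/min

Q_in = 192000 kJ/min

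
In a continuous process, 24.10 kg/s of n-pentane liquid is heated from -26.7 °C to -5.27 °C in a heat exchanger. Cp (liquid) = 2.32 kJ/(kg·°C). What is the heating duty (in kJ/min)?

Q = ṁ·Cp·ΔT = 24.10 × 2.32 × (-5.27 − -26.7) = 1198.2 kJ/s
Heating duty = 71892 kJ/min

Q = 71900 kJ/min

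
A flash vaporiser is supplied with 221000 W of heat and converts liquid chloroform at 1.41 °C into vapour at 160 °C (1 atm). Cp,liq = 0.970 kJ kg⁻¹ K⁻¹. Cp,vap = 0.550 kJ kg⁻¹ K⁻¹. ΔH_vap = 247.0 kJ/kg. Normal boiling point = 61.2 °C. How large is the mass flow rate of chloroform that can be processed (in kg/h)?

ṁ = 2210 kg/h

Δh = 0.970×(61.2−1.41) + 247.0 + 0.550×(160−61.2) = 359.34 kJ/kg
Q = 221000 W = 221 kJ/s = 795600 kJ/h
ṁ = Q/Δh = 795600 / 359.34 = 2214.1 kg/h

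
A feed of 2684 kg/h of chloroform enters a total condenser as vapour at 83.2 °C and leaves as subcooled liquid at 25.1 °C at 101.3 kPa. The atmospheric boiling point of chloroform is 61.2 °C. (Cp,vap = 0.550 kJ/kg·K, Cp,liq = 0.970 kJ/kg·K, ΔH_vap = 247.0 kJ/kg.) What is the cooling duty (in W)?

Q_c = 219000 W

vapour 83.2→61.2 °C: -12.1 kJ/kg
condensation at 61.2 °C: -247 kJ/kg
liquid 61.2→25.1 °C: -35.017 kJ/kg
Δh = -12.1 + -247 + -35.017 = -294.12 kJ/kg
Q = ṁ·Δh = 2684 kg/h × -294.12 kJ/kg = -789410 kJ/h
|Q| = 219.28 kW = 219280 W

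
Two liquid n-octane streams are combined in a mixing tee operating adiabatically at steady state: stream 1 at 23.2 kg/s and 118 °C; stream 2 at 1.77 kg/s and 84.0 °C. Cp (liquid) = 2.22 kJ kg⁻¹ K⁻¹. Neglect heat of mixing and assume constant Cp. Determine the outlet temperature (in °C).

Energy balance with Q = 0: Σ ṁᵢCp,ᵢ(T_out − Tᵢ) = 0
Σ ṁᵢCp,ᵢTᵢ = 23.2×2.22×118 + 1.77×2.22×84.0 = 6407.5
Σ ṁᵢCp,ᵢ = 23.2×2.22 + 1.77×2.22 = 55.433
T_out = 6407.5 / 55.433 = 115.59 °C

T_out = 116 °C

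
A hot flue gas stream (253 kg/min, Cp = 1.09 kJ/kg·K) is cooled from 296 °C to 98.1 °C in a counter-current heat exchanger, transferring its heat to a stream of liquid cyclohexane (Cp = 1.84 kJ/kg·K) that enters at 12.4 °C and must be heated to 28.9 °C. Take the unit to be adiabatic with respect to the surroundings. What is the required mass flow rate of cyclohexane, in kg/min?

Heat released by hot stream: Q = 253 × 1.09 × (296 − 98.1) = 54575 kJ/min
Energy balance on cold side (adiabatic exchanger): Q = ṁ_c·Cp_c·(T_c,out − T_c,in)
ṁ_c = 54575 / [1.84 × (28.9 − 12.4)] = 1797.6 kg/min

ṁ_c = 1800 kg/min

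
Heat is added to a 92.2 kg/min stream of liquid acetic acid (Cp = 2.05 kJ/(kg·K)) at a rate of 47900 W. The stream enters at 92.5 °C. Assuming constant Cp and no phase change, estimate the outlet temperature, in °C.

Q = 47900 W = 2874 kJ/min
ΔT = Q/(ṁ·Cp) = 2874/(92.2×2.05) = 15.206 K
T_out = 92.5 + 15.206 = 107.71 °C

T_out = 108 °C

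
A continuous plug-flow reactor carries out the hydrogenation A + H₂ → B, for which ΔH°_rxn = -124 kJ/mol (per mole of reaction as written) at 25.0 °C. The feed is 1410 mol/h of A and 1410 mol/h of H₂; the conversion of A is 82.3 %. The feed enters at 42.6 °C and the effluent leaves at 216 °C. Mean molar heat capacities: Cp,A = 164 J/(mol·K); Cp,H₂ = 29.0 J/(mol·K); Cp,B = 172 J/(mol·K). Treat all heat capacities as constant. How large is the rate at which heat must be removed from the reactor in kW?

Extent of reaction ξ = 0.823 × 1410 = 1160.4 mol/h
Reaction term: ξ·ΔH°_rxn = 1160.4 × -124 = -143890 kJ/h
Sensible, feed 42.6→25 °C: -4789.5 kJ/h
Outlet flows (mol/h): A 249.57, H₂ 249.57, B 1160.4
Sensible, products 25→216 °C: 47322 kJ/h
Q = ΔH = -101360 kJ/h = -28.156 kW
Heat removed = 28.156 kW

Q_out = 28.2 kW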